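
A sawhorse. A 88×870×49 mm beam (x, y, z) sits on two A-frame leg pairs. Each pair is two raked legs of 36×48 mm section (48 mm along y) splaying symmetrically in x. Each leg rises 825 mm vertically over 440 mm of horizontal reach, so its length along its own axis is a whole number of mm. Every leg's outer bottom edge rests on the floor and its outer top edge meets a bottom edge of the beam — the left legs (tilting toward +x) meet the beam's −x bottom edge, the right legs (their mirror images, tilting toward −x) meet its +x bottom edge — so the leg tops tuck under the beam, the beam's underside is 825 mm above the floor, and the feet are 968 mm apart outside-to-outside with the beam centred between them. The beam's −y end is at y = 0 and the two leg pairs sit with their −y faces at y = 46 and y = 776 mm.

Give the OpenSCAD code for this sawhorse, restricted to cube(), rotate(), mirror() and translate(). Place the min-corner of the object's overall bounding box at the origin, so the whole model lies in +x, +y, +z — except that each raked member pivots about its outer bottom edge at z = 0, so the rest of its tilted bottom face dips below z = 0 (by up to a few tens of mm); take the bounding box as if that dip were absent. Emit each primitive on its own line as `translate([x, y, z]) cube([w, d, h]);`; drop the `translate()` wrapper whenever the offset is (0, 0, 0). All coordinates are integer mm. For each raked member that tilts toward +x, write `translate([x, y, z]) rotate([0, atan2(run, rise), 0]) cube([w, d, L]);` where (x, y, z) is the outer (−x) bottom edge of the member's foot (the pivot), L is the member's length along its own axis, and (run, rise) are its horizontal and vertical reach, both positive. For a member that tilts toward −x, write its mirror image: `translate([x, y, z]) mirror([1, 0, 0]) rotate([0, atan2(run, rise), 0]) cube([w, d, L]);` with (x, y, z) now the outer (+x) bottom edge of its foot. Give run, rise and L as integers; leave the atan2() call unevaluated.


// leg length = √(440² + 825²) = 935
// right-leg outer foot x = 2·440 + 88 = 968
// beam min-corner = (440, 0, 825)
translate([440, 0, 825]) cube([88, 870, 49]);
translate([0, 46, 0]) rotate([0, atan2(440, 825), 0]) cube([36, 48, 935]);
translate([968, 46, 0]) mirror([1, 0, 0]) rotate([0, atan2(440, 825), 0]) cube([36, 48, 935]);
translate([0, 776, 0]) rotate([0, atan2(440, 825), 0]) cube([36, 48, 935]);
translate([968, 776, 0]) mirror([1, 0, 0]) rotate([0, atan2(440, 825), 0]) cube([36, 48, 935]);


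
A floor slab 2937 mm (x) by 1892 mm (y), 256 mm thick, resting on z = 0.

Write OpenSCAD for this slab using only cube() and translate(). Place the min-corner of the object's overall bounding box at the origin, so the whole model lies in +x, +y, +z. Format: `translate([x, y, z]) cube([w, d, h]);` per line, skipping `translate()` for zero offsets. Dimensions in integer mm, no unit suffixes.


cube([2937, 1892, 256]);


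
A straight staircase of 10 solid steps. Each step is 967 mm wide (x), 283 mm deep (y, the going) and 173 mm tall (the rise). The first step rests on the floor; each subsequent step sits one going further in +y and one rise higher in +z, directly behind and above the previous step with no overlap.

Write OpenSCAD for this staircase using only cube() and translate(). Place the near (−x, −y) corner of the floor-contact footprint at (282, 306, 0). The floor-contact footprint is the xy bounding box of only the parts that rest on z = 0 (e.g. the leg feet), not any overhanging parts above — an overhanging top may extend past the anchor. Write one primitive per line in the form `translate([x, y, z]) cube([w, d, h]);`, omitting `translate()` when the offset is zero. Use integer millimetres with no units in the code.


translate([282, 306, 0]) cube([967, 283, 173]);
translate([282, 589, 173]) cube([967, 283, 173]);
translate([282, 872, 346]) cube([967, 283, 173]);
translate([282, 1155, 519]) cube([967, 283, 173]);
translate([282, 1438, 692]) cube([967, 283, 173]);
translate([282, 1721, 865]) cube([967, 283, 173]);
translate([282, 2004, 1038]) cube([967, 283, 173]);
translate([282, 2287, 1211]) cube([967, 283, 173]);
translate([282, 2570, 1384]) cube([967, 283, 173]);
translate([282, 2853, 1557]) cube([967, 283, 173]);


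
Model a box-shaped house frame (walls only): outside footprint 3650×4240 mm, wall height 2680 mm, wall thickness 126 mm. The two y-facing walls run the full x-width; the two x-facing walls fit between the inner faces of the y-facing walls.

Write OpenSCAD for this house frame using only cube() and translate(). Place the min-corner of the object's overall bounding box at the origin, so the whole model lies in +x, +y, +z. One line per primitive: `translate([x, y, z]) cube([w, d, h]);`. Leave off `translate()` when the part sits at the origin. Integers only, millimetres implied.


cube([3650, 126, 2680]);
translate([0, 4114, 0]) cube([3650, 126, 2680]);
translate([0, 126, 0]) cube([126, 3988, 2680]);
translate([3524, 126, 0]) cube([126, 3988, 2680]);


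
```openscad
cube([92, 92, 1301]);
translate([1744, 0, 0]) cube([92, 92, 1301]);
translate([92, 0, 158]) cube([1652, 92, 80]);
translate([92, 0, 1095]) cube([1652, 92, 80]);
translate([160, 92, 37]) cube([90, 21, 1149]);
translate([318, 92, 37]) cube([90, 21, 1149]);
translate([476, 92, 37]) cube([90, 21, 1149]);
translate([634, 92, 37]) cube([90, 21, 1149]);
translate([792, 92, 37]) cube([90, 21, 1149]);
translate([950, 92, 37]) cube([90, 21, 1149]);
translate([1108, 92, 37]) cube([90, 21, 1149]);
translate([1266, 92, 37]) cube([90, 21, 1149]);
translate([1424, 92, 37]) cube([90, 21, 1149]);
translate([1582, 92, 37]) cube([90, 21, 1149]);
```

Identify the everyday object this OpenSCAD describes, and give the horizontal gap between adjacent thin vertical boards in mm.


A fence section. The picket gap is 68 mm.

Two posts, two rails, 10 pickets — a fence section. Span 1652 mm holds 10 pickets of 90 mm with 11 equal gaps: ⌊(1652 − 10·90) / 11⌋ = 68 mm.


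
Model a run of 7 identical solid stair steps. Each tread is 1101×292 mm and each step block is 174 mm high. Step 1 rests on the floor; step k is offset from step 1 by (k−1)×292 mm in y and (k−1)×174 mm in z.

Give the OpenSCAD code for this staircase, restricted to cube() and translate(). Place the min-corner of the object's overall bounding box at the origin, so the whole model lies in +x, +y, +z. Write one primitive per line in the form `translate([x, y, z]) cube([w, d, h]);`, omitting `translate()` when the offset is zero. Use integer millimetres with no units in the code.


cube([1101, 292, 174]);
translate([0, 292, 174]) cube([1101, 292, 174]);
translate([0, 584, 348]) cube([1101, 292, 174]);
translate([0, 876, 522]) cube([1101, 292, 174]);
translate([0, 1168, 696]) cube([1101, 292, 174]);
translate([0, 1460, 870]) cube([1101, 292, 174]);
translate([0, 1752, 1044]) cube([1101, 292, 174]);


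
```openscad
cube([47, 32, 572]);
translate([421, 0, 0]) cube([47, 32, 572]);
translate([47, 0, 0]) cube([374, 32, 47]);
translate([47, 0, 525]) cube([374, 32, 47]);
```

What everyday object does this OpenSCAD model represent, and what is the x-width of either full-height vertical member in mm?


A picture frame. The border width is 47 mm.

Four thin pieces enclosing a rectangular opening — a picture frame. The two full-height stiles are 572 mm tall; the top rail sits at z = 525 and is 47 mm tall, so the border above the opening is 572 − 525 = 47 mm, matching the stile x-width.


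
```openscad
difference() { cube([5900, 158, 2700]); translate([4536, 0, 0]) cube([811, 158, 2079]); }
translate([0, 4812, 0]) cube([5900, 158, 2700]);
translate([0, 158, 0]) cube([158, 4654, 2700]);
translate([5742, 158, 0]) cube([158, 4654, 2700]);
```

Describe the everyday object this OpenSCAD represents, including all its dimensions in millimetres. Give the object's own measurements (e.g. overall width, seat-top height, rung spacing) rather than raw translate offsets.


A single room: four walls, each 2700 mm tall and 158 mm thick, enclosing an outside footprint 5900×4970 mm (x × y), no floor or roof. The front and back walls (−y and +y sides) run the full x-width; the side walls fit between their inner faces. A door opening 811 mm wide and 2079 mm tall is cut through the front wall from the floor up, its −x edge 4536 mm from the wall's −x end.


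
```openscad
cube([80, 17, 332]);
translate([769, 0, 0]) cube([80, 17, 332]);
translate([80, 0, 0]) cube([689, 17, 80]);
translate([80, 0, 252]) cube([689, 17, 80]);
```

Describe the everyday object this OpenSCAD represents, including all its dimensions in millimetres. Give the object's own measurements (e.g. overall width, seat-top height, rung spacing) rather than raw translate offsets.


A rectangular picture frame lying in the x–z plane (depth along y). The opening is 689 mm wide (x) by 172 mm tall (z), surrounded by a border 80 mm wide on all four sides. The frame is 17 mm deep and is made of two full-height vertical stiles with two horizontal rails fitted between them.


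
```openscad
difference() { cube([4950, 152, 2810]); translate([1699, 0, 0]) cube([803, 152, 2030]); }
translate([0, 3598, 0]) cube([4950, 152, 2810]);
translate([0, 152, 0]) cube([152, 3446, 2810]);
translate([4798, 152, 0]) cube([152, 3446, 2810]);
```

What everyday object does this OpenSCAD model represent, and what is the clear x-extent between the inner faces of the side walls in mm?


A single room. The interior width is 4646 mm.

Four walls enclosing a rectangle with a door in the front wall — a room. Outside width 4950 minus two 152 mm walls gives 4646 mm.


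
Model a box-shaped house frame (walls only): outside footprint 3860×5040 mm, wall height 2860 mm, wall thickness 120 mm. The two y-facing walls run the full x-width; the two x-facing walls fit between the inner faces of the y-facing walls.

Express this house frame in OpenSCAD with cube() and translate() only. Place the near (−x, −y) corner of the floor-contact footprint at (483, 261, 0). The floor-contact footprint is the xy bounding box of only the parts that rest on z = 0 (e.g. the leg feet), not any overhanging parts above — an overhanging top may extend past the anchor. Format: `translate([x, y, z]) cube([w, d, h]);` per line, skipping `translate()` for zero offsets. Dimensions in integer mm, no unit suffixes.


translate([483, 261, 0]) cube([3860, 120, 2860]);
translate([483, 5181, 0]) cube([3860, 120, 2860]);
translate([483, 381, 0]) cube([120, 4800, 2860]);
translate([4223, 381, 0]) cube([120, 4800, 2860]);


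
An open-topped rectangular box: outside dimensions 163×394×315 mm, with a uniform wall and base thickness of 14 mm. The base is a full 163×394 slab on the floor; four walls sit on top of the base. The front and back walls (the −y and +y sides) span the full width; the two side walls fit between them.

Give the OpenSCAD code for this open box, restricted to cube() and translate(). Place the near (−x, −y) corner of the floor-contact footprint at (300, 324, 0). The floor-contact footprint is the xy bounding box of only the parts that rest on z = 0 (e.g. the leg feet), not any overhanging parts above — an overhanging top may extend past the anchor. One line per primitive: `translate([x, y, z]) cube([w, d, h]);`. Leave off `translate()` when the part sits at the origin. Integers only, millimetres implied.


translate([300, 324, 0]) cube([163, 394, 14]);
translate([300, 324, 14]) cube([163, 14, 301]);
translate([300, 704, 14]) cube([163, 14, 301]);
translate([300, 338, 14]) cube([14, 366, 301]);
translate([449, 338, 14]) cube([14, 366, 301]);


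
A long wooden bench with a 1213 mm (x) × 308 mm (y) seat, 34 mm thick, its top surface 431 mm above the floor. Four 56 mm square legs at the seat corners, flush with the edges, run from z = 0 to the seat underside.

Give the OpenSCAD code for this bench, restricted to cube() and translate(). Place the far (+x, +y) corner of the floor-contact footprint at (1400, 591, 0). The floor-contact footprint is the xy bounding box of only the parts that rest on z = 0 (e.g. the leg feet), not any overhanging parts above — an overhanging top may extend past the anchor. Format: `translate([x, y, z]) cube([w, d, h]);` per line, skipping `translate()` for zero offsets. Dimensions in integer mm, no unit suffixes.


translate([187, 283, 397]) cube([1213, 308, 34]);
translate([187, 283, 0]) cube([56, 56, 397]);
translate([187, 535, 0]) cube([56, 56, 397]);
translate([1344, 283, 0]) cube([56, 56, 397]);
translate([1344, 535, 0]) cube([56, 56, 397]);


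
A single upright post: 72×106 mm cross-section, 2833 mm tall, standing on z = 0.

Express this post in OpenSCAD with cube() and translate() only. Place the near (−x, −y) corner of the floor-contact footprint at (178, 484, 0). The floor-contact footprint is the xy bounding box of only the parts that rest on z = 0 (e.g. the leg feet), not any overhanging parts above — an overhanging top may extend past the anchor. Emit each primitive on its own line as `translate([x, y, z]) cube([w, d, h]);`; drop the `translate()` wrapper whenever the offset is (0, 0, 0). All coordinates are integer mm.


translate([178, 484, 0]) cube([72, 106, 2833]);


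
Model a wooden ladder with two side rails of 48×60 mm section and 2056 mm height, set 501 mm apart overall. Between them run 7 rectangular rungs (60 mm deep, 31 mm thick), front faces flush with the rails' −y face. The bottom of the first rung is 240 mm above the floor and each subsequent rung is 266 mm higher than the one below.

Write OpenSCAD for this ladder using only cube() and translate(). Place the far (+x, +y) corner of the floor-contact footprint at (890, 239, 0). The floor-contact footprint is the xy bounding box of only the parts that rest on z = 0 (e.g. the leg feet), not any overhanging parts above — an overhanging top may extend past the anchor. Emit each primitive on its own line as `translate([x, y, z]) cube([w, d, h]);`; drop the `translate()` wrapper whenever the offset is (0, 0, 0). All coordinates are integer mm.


translate([389, 179, 0]) cube([48, 60, 2056]);
translate([842, 179, 0]) cube([48, 60, 2056]);
translate([437, 179, 240]) cube([405, 60, 31]);
translate([437, 179, 506]) cube([405, 60, 31]);
translate([437, 179, 772]) cube([405, 60, 31]);
translate([437, 179, 1038]) cube([405, 60, 31]);
translate([437, 179, 1304]) cube([405, 60, 31]);
translate([437, 179, 1570]) cube([405, 60, 31]);
translate([437, 179, 1836]) cube([405, 60, 31]);


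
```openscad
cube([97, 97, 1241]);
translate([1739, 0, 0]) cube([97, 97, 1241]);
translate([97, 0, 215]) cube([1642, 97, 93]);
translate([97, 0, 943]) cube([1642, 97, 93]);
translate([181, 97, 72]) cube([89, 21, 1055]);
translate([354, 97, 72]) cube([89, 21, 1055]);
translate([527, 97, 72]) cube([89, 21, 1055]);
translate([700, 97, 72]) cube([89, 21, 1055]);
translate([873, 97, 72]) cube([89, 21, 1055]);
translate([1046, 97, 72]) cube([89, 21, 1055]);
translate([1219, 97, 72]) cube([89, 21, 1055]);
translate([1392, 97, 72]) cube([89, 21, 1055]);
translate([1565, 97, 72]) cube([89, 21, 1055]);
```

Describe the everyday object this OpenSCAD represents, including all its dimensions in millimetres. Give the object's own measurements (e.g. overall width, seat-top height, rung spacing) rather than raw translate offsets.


A fence section. Two 97×97 mm posts, 1241 mm tall, stand on the floor with a clear span of 1642 mm between their inner faces. Two horizontal rails of 97×93 mm section span the gap between the posts with their undersides at z = 215 mm and z = 943 mm, flush with the posts' −y face. 9 pickets, each 89 mm wide, 21 mm thick and 1055 mm tall, are fixed to the +y face of the rails with their bottoms at z = 72 mm, spaced across the span with a 84 mm gap after the −x post and between neighbouring pickets, with 85 mm left before the +x post.


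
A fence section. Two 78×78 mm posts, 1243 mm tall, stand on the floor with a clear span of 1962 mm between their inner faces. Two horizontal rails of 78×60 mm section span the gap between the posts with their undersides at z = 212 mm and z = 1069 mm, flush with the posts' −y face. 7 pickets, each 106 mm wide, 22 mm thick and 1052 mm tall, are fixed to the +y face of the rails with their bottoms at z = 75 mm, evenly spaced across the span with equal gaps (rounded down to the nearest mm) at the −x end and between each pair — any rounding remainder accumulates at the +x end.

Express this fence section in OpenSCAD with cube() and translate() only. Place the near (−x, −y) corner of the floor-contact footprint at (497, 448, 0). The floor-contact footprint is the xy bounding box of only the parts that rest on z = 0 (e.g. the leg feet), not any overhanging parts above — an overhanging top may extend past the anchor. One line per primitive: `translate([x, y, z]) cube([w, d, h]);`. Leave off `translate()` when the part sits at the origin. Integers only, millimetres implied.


translate([497, 448, 0]) cube([78, 78, 1243]);
translate([2537, 448, 0]) cube([78, 78, 1243]);
translate([575, 448, 212]) cube([1962, 78, 60]);
translate([575, 448, 1069]) cube([1962, 78, 60]);
translate([727, 526, 75]) cube([106, 22, 1052]);
translate([985, 526, 75]) cube([106, 22, 1052]);
translate([1243, 526, 75]) cube([106, 22, 1052]);
translate([1501, 526, 75]) cube([106, 22, 1052]);
translate([1759, 526, 75]) cube([106, 22, 1052]);
translate([2017, 526, 75]) cube([106, 22, 1052]);
translate([2275, 526, 75]) cube([106, 22, 1052]);


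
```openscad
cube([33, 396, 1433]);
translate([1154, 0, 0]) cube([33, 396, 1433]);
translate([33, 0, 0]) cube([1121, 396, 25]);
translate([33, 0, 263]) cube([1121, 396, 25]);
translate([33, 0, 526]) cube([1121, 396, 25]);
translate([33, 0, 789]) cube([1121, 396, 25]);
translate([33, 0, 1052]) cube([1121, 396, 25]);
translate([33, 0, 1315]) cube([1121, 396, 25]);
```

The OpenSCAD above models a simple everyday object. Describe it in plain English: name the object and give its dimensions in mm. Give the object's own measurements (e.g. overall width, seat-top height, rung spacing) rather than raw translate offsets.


An open bookshelf. Two side panels, each 33 mm thick, 396 mm deep and 1433 mm tall, stand 1187 mm apart (outside-to-outside). Between them sit 6 shelves, each 25 mm thick and 396 mm deep, spanning the full gap between the sides. The bottom shelf rests on the floor (its underside at z = 0) and the clear gap between one shelf's top and the next shelf's underside is 238 mm.


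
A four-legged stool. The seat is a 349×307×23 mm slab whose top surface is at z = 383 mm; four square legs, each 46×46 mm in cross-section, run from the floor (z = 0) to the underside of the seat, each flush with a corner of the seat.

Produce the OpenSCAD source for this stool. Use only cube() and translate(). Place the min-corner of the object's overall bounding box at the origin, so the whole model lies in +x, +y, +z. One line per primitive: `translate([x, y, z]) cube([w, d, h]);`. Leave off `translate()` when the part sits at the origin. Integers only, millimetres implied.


translate([0, 0, 360]) cube([349, 307, 23]);
cube([46, 46, 360]);
translate([303, 0, 0]) cube([46, 46, 360]);
translate([0, 261, 0]) cube([46, 46, 360]);
translate([303, 261, 0]) cube([46, 46, 360]);


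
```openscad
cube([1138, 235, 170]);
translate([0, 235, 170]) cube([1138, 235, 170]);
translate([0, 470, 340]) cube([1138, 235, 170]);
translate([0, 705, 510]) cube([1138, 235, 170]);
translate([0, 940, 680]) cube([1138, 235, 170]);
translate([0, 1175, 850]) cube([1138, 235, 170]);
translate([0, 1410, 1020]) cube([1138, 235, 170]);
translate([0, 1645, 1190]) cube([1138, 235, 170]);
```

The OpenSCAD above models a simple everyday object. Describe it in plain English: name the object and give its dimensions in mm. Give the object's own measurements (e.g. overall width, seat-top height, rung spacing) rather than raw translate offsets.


A straight staircase of 8 solid steps. Each step is 1138 mm wide (x), 235 mm deep (y, the going) and 170 mm tall (the rise). The first step rests on the floor; each subsequent step sits one going further in +y and one rise higher in +z, directly behind and above the previous step with no overlap.


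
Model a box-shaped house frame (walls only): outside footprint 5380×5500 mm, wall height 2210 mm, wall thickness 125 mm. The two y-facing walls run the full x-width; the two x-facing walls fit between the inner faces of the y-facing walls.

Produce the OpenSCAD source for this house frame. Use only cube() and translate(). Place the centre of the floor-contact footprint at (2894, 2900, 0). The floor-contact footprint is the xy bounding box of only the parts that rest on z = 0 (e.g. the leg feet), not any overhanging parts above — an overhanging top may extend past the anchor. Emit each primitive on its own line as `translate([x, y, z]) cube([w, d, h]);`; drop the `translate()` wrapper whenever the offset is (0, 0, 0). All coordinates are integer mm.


translate([204, 150, 0]) cube([5380, 125, 2210]);
translate([204, 5525, 0]) cube([5380, 125, 2210]);
translate([204, 275, 0]) cube([125, 5250, 2210]);
translate([5459, 275, 0]) cube([125, 5250, 2210]);


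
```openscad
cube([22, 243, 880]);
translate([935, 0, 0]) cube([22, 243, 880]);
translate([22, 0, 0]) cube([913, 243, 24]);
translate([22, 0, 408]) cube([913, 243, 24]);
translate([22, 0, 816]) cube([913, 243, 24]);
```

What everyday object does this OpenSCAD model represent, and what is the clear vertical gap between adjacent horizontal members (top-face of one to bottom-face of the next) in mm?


A bookshelf. The clear shelf gap is 384 mm.

Two tall side panels with 3 horizontal boards between them — a bookshelf. The first two shelf undersides are at z = 0 and z = 408; with shelf thickness 24, the clear gap is 408 − 0 − 24 = 384 mm.


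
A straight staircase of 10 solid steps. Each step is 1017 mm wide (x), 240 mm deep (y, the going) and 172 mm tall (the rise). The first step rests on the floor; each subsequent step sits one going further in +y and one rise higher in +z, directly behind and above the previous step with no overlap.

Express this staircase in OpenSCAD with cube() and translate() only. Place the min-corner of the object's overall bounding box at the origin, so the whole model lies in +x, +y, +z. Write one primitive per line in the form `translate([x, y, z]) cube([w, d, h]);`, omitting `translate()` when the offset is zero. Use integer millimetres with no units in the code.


cube([1017, 240, 172]);
translate([0, 240, 172]) cube([1017, 240, 172]);
translate([0, 480, 344]) cube([1017, 240, 172]);
translate([0, 720, 516]) cube([1017, 240, 172]);
translate([0, 960, 688]) cube([1017, 240, 172]);
translate([0, 1200, 860]) cube([1017, 240, 172]);
translate([0, 1440, 1032]) cube([1017, 240, 172]);
translate([0, 1680, 1204]) cube([1017, 240, 172]);
translate([0, 1920, 1376]) cube([1017, 240, 172]);
translate([0, 2160, 1548]) cube([1017, 240, 172]);


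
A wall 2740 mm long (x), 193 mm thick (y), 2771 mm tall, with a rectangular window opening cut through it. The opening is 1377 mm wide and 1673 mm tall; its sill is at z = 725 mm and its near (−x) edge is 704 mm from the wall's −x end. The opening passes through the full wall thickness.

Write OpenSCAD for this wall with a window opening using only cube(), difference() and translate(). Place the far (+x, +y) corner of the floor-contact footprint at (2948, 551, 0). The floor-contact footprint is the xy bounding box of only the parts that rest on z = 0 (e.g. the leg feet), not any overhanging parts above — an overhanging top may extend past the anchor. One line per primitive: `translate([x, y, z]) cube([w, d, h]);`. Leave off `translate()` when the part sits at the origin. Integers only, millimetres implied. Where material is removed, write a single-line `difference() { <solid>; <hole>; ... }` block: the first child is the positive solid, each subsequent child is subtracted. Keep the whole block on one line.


difference() { translate([208, 358, 0]) cube([2740, 193, 2771]); translate([912, 358, 725]) cube([1377, 193, 1673]); }


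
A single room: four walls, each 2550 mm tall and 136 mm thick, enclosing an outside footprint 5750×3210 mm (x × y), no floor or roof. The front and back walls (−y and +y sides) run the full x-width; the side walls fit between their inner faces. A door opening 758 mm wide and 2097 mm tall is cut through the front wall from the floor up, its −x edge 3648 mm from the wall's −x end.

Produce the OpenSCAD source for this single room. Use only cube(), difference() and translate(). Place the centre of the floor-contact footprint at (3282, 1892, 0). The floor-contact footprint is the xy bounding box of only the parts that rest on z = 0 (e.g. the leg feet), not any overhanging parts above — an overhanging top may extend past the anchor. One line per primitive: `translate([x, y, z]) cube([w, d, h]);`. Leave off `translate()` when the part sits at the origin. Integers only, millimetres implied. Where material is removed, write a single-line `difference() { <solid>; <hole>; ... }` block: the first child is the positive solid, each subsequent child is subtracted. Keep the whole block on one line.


difference() { translate([407, 287, 0]) cube([5750, 136, 2550]); translate([4055, 287, 0]) cube([758, 136, 2097]); }
translate([407, 3361, 0]) cube([5750, 136, 2550]);
translate([407, 423, 0]) cube([136, 2938, 2550]);
translate([6021, 423, 0]) cube([136, 2938, 2550]);


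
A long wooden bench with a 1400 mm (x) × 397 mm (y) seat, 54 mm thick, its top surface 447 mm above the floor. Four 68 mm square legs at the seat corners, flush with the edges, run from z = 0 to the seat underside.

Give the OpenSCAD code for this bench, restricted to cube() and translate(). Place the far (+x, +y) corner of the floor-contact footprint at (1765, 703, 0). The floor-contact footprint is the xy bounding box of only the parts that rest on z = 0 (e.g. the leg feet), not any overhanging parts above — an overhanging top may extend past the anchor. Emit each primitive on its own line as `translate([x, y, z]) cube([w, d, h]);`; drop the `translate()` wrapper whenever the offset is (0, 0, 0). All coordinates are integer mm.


// leg_h = 447 − 54 = 393
translate([365, 306, 393]) cube([1400, 397, 54]);
translate([365, 306, 0]) cube([68, 68, 393]);
translate([365, 635, 0]) cube([68, 68, 393]);
translate([1697, 306, 0]) cube([68, 68, 393]);
translate([1697, 635, 0]) cube([68, 68, 393]);


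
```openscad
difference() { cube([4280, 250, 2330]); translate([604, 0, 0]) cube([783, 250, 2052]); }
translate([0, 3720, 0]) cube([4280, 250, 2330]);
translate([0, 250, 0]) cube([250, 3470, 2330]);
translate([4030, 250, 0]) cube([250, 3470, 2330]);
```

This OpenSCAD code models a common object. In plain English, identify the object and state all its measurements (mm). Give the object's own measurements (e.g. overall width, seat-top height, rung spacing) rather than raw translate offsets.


A single room: four walls, each 2330 mm tall and 250 mm thick, enclosing an outside footprint 4280×3970 mm (x × y), no floor or roof. The front and back walls (−y and +y sides) run the full x-width; the side walls fit between their inner faces. A door opening 783 mm wide and 2052 mm tall is cut through the front wall from the floor up, its −x edge 604 mm from the wall's −x end.


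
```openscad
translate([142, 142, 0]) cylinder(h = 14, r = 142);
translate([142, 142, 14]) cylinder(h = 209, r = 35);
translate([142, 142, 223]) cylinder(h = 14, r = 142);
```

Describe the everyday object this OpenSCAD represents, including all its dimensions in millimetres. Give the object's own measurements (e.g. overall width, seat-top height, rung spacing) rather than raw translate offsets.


A spool: two coaxial disc flanges of radius 142 mm and thickness 14 mm, joined by a core cylinder of radius 35 mm and height 209 mm. The lower flange rests on z = 0 and the three cylinders share a vertical axis.


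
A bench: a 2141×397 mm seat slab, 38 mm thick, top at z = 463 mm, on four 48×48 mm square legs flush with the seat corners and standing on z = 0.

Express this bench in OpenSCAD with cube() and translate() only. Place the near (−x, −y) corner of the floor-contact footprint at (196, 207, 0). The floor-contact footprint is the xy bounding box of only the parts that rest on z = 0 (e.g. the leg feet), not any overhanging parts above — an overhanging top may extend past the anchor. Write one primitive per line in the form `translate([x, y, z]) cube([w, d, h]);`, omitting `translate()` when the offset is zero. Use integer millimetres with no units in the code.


// leg_h = 463 − 38 = 425
translate([196, 207, 425]) cube([2141, 397, 38]);
translate([196, 207, 0]) cube([48, 48, 425]);
translate([196, 556, 0]) cube([48, 48, 425]);
translate([2289, 207, 0]) cube([48, 48, 425]);
translate([2289, 556, 0]) cube([48, 48, 425]);


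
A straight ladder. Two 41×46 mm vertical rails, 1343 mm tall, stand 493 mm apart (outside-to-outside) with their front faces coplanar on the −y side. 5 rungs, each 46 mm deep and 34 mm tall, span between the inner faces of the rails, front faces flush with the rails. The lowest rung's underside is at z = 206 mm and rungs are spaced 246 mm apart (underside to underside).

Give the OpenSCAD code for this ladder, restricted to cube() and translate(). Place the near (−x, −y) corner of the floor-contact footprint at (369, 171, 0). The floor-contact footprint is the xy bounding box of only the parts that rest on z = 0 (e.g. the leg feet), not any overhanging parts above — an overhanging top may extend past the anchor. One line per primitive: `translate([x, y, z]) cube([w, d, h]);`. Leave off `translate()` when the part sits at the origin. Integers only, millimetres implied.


// rung span = 493 - 2*41 = 411
// rung[k] z = 206 + k*246
translate([369, 171, 0]) cube([41, 46, 1343]);
translate([821, 171, 0]) cube([41, 46, 1343]);
translate([410, 171, 206]) cube([411, 46, 34]);
translate([410, 171, 452]) cube([411, 46, 34]);
translate([410, 171, 698]) cube([411, 46, 34]);
translate([410, 171, 944]) cube([411, 46, 34]);
translate([410, 171, 1190]) cube([411, 46, 34]);


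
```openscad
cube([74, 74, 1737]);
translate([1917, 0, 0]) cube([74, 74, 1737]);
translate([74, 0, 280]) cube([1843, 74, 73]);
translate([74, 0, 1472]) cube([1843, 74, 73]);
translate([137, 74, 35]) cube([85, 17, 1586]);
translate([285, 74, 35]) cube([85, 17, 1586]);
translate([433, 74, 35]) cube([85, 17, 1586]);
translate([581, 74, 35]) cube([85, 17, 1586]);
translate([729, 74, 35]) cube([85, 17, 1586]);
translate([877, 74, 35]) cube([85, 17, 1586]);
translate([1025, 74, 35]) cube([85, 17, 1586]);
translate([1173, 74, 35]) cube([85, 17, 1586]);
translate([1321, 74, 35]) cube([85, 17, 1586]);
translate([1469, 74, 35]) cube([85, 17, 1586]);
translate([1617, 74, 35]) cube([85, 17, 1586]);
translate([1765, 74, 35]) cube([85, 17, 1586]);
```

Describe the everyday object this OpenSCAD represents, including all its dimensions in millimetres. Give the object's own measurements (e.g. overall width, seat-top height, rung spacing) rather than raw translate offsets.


A fence section. Two 74×74 mm posts, 1737 mm tall, stand on the floor with a clear span of 1843 mm between their inner faces. Two horizontal rails of 74×73 mm section span the gap between the posts with their undersides at z = 280 mm and z = 1472 mm, flush with the posts' −y face. 12 pickets, each 85 mm wide, 17 mm thick and 1586 mm tall, are fixed to the +y face of the rails with their bottoms at z = 35 mm, spaced across the span with a 63 mm gap after the −x post and between neighbouring pickets, with 67 mm left before the +x post.


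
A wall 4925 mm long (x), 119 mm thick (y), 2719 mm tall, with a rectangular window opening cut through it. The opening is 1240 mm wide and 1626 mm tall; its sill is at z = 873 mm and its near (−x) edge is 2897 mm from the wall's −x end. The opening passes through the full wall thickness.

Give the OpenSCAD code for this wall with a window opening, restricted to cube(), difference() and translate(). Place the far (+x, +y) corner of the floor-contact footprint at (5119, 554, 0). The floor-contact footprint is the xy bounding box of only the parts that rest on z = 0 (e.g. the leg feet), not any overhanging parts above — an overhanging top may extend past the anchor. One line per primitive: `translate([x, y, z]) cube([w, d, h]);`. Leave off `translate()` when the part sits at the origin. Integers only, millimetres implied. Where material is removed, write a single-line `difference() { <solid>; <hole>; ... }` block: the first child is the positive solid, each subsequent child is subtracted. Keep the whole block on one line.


difference() { translate([194, 435, 0]) cube([4925, 119, 2719]); translate([3091, 435, 873]) cube([1240, 119, 1626]); }


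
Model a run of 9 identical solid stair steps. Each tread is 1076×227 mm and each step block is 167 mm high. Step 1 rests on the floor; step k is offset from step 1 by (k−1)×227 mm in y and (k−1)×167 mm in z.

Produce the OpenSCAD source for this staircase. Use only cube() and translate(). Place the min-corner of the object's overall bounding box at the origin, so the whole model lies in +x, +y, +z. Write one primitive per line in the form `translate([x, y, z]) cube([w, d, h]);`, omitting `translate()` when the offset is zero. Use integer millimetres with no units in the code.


cube([1076, 227, 167]);
translate([0, 227, 167]) cube([1076, 227, 167]);
translate([0, 454, 334]) cube([1076, 227, 167]);
translate([0, 681, 501]) cube([1076, 227, 167]);
translate([0, 908, 668]) cube([1076, 227, 167]);
translate([0, 1135, 835]) cube([1076, 227, 167]);
translate([0, 1362, 1002]) cube([1076, 227, 167]);
translate([0, 1589, 1169]) cube([1076, 227, 167]);
translate([0, 1816, 1336]) cube([1076, 227, 167]);


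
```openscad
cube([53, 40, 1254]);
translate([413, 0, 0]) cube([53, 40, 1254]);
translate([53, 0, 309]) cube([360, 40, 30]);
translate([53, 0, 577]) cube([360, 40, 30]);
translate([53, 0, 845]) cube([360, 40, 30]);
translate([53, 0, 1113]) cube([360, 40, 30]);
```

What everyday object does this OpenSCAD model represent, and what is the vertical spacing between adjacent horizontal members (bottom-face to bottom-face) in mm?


A ladder. The rung spacing is 268 mm.

Two tall 53×40 posts with 4 short bars between them — a ladder. Adjacent rungs sit at z = 309 and z = 577, so the spacing is 577 − 309 = 268 mm.


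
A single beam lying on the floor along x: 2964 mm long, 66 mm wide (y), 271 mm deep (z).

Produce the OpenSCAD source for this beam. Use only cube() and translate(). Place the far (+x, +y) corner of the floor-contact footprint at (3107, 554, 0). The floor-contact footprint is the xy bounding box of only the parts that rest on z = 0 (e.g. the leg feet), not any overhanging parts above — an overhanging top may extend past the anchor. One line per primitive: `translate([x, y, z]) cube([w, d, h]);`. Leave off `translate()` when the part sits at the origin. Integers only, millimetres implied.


translate([143, 488, 0]) cube([2964, 66, 271]);


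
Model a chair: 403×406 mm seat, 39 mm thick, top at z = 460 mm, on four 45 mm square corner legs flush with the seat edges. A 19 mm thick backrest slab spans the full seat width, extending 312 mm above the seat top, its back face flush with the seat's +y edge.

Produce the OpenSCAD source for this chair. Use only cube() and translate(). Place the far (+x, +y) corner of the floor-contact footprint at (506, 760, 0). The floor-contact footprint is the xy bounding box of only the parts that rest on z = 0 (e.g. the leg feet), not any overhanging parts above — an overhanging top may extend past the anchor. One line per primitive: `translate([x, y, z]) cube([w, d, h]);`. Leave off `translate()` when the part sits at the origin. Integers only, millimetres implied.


translate([103, 354, 421]) cube([403, 406, 39]);
translate([103, 354, 0]) cube([45, 45, 421]);
translate([461, 354, 0]) cube([45, 45, 421]);
translate([103, 715, 0]) cube([45, 45, 421]);
translate([461, 715, 0]) cube([45, 45, 421]);
translate([103, 741, 460]) cube([403, 19, 312]);


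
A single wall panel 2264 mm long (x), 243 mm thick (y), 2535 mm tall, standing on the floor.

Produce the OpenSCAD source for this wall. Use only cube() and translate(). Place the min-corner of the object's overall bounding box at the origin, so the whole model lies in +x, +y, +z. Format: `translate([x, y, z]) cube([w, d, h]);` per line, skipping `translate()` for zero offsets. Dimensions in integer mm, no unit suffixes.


cube([2264, 243, 2535]);


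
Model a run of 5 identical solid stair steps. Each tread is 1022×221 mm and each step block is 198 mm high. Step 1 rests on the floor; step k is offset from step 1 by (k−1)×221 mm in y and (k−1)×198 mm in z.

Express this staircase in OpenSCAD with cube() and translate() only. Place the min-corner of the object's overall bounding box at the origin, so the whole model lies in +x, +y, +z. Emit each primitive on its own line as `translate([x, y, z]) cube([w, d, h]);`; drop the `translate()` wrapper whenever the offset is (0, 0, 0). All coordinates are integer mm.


cube([1022, 221, 198]);
translate([0, 221, 198]) cube([1022, 221, 198]);
translate([0, 442, 396]) cube([1022, 221, 198]);
translate([0, 663, 594]) cube([1022, 221, 198]);
translate([0, 884, 792]) cube([1022, 221, 198]);


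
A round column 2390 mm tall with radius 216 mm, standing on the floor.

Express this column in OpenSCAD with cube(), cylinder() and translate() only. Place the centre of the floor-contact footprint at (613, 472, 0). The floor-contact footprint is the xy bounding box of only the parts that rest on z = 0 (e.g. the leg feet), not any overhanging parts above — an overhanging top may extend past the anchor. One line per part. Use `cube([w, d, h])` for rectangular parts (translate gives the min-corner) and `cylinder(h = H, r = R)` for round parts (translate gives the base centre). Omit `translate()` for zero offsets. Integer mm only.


translate([613, 472, 0]) cylinder(h = 2390, r = 216);


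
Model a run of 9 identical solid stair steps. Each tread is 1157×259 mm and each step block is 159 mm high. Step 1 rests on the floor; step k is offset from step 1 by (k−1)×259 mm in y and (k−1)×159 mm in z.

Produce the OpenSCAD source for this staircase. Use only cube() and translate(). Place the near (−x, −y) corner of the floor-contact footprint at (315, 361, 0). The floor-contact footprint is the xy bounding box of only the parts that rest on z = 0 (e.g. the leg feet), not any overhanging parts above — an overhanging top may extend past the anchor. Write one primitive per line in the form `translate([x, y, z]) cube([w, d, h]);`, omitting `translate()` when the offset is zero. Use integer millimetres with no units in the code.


translate([315, 361, 0]) cube([1157, 259, 159]);
translate([315, 620, 159]) cube([1157, 259, 159]);
translate([315, 879, 318]) cube([1157, 259, 159]);
translate([315, 1138, 477]) cube([1157, 259, 159]);
translate([315, 1397, 636]) cube([1157, 259, 159]);
translate([315, 1656, 795]) cube([1157, 259, 159]);
translate([315, 1915, 954]) cube([1157, 259, 159]);
translate([315, 2174, 1113]) cube([1157, 259, 159]);
translate([315, 2433, 1272]) cube([1157, 259, 159]);


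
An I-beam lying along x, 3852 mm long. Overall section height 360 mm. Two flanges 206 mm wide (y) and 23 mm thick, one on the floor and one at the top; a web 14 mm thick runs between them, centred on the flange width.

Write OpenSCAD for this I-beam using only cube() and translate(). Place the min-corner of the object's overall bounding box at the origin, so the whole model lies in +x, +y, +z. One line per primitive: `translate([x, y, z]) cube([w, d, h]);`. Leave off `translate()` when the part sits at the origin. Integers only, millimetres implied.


cube([3852, 206, 23]);
translate([0, 96, 23]) cube([3852, 14, 314]);
translate([0, 0, 337]) cube([3852, 206, 23]);


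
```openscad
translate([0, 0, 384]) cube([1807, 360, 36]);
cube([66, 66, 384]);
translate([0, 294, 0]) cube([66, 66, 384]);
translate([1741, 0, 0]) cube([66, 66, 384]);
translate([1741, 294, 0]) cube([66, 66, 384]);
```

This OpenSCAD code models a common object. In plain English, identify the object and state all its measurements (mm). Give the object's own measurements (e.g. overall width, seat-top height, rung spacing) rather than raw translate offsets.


A bench: a 1807×360 mm seat slab, 36 mm thick, top at z = 420 mm, on four 66×66 mm square legs flush with the seat corners and standing on z = 0.
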